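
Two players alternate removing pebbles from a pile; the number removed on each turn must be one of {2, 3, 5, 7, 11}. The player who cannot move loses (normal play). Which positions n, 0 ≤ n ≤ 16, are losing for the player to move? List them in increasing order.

0, 1, 9, 10

n :  0  1  2  3  4  5  6  7  8  9 10 11 12 13 14 15 16
G :  0  0  1  1  2  2  3  3  4  0  0  1  1  2  2  3  3
P-positions are exactly the n with G(n) = 0.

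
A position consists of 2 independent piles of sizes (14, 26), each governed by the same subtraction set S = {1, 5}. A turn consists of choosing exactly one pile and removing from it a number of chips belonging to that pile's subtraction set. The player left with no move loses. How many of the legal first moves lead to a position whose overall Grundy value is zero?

All piles use S = {1, 5}:
n :  0  1  2  3  4  5  6  7  8  9 10 11 12 13 14 15 16 17 18 19 20 21 22 23 24 25 26
G :  0  1  0  1  0  1  0  1  0  1  0  1  0  1  0  1  0  1  0  1  0  1  0  1  0  1  0
Pile A: G(14) = 0.
Pile B: G(26) = 0.
Combined Grundy value = 0 ⊕ 0 = 0.
A winning move leaves total XOR = 0, i.e. changes one component's Grundy value g to g ⊕ X where X is the current total.
Pile A: target g' = 0⊕0 = 0, but every legal move changes the Grundy value (mex property), so 0 moves.
Pile B: target g' = 0⊕0 = 0, but every legal move changes the Grundy value (mex property), so 0 moves.

0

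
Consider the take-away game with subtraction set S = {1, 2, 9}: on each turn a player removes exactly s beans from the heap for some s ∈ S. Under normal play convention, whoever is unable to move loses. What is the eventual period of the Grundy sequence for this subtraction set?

10

G(0) = 0
G(1) = mex{0} = 1
G(2) = mex{1,0} = 2
G(3) = mex{2,1} = 0
G(4) = mex{0,2} = 1
G(5) = mex{1,0} = 2
G(6) = mex{2,1} = 0
G(7) = mex{0,2} = 1
G(8) = mex{1,0} = 2
G(9) = mex{2,1,0} = 3
G(10) = mex{3,2,1} = 0
G(11) = mex{0,3,2} = 1
G(12) = mex{1,0,0} = 2
G(13) = mex{2,1,1} = 0
G(14) = mex{0,2,2} = 1
G(15) = mex{1,0,0} = 2
G(16) = mex{2,1,1} = 0
G(17) = mex{0,2,2} = 1
G(18) = mex{1,0,3} = 2
G(19) = mex{2,1,0} = 3
G(20) = mex{3,2,1} = 0
G(21) = mex{0,3,2} = 1
G(n+10) = G(n) holds for n = 0,…,8 (a full window of length max(S) = 9), so the sequence is purely periodic with period 10.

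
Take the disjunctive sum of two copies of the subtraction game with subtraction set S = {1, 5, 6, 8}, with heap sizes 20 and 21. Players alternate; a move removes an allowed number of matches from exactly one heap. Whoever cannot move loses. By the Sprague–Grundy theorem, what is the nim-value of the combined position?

All heaps use S = {1, 5, 6, 8}:
G(0) = 0
G(1) = mex{0} = 1
G(2) = mex{1} = 0
G(3) = mex{0} = 1
G(4) = mex{1} = 0
G(5) = mex{0,0} = 1
G(6) = mex{1,1,0} = 2
G(7) = mex{2,0,1} = 3
G(8) = mex{3,1,0,0} = 2
G(9) = mex{2,0,1,1} = 3
G(10) = mex{3,1,0,0} = 2
G(11) = mex{2,2,1,1} = 0
G(12) = mex{0,3,2,0} = 1
G(13) = mex{1,2,3,1} = 0
G(14) = mex{0,3,2,2} = 1
G(15) = mex{1,2,3,3} = 0
G(16) = mex{0,0,2,2} = 1
G(17) = mex{1,1,0,3} = 2
G(18) = mex{2,0,1,2} = 3
G(19) = mex{3,1,0,0} = 2
G(20) = mex{2,0,1,1} = 3
G(21) = mex{3,1,0,0} = 2
Heap A: G(20) = 3.
Heap B: G(21) = 2.
Combined Grundy value = 3 ⊕ 2 = 1.

1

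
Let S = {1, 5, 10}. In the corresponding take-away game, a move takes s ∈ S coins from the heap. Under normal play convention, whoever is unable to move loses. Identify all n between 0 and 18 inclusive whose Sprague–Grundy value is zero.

0, 2, 4, 6, 8, 15, 17

n :  0  1  2  3  4  5  6  7  8  9 10 11 12 13 14 15 16 17 18
G :  0  1  0  1  0  1  0  1  0  1  2  3  2  3  2  0  1  0  1
P-positions are exactly the n with G(n) = 0.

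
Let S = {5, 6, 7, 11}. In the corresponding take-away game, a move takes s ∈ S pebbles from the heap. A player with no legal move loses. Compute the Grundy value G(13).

G(0) = 0
G(1) = mex{} = 0
G(2) = mex{} = 0
G(3) = mex{} = 0
G(4) = mex{} = 0
G(5) = mex{0} = 1
G(6) = mex{0,0} = 1
G(7) = mex{0,0,0} = 1
G(8) = mex{0,0,0} = 1
G(9) = mex{0,0,0} = 1
G(10) = mex{1,0,0} = 2
G(11) = mex{1,1,0,0} = 2
G(12) = mex{1,1,1,0} = 2
G(13) = mex{1,1,1,0} = 2

2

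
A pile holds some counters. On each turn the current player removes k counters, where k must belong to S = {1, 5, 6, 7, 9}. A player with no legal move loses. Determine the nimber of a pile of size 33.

3

n :  0  1  2  3  4  5  6  7  8  9 10 11 12 13 14 15 16 17 18 19 20 21 22 23 24 25 26 27 28 29 30 31 32 33
G :  0  1  0  1  0  1  2  3  2  3  2  3  0  1  0  1  0  1  2  3  2  3  2  3  0  1  0  1  0  1  2  3  2  3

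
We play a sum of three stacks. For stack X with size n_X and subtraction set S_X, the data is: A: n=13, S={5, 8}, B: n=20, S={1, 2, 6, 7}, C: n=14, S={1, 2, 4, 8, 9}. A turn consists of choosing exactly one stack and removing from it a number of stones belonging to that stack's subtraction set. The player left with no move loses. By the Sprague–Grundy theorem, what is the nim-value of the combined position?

Stack A, S = {5, 8}:
n :  0  1  2  3  4  5  6  7  8  9 10 11 12 13
G :  0  0  0  0  0  1  1  1  1  1  2  2  2  0
G_A(13) = 0.
Stack B, S = {1, 2, 6, 7}:
n :  0  1  2  3  4  5  6  7  8  9 10 11 12 13 14 15 16 17 18 19 20
G :  0  1  2  0  1  2  3  4  0  1  2  0  1  2  3  4  0  1  2  0  1
G_B(20) = 1.
Stack C, S = {1, 2, 4, 8, 9}:
G(0) = 0
G(1) = mex{0} = 1
G(2) = mex{1,0} = 2
G(3) = mex{2,1} = 0
G(4) = mex{0,2,0} = 1
G(5) = mex{1,0,1} = 2
G(6) = mex{2,1,2} = 0
G(7) = mex{0,2,0} = 1
G(8) = mex{1,0,1,0} = 2
G(9) = mex{2,1,2,1,0} = 3
G(10) = mex{3,2,0,2,1} = 4
G(11) = mex{4,3,1,0,2} = 5
G(12) = mex{5,4,2,1,0} = 3
G(13) = mex{3,5,3,2,1} = 0
G(14) = mex{0,3,4,0,2} = 1
G_C(14) = 1.
Combined Grundy value = 0 ⊕ 1 ⊕ 1 = 0.

0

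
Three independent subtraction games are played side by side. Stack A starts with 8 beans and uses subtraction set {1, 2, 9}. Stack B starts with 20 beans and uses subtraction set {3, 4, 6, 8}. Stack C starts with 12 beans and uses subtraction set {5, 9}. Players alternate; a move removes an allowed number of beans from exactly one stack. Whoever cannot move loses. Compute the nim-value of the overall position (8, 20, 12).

3

Stack A, S = {1, 2, 9}:
n : 0 1 2 3 4 5 6 7 8
G : 0 1 2 0 1 2 0 1 2
G_A(8) = 2.
Stack B, S = {3, 4, 6, 8}:
n :  0  1  2  3  4  5  6  7  8  9 10 11 12 13 14 15 16 17 18 19 20
G :  0  0  0  1  1  1  2  2  2  3  3  0  0  0  1  1  1  2  2  2  3
G_B(20) = 3.
Stack C, S = {5, 9}:
n :  0  1  2  3  4  5  6  7  8  9 10 11 12
G :  0  0  0  0  0  1  1  1  1  1  2  2  2
G_C(12) = 2.
Combined Grundy value = 2 ⊕ 3 ⊕ 2 = 3.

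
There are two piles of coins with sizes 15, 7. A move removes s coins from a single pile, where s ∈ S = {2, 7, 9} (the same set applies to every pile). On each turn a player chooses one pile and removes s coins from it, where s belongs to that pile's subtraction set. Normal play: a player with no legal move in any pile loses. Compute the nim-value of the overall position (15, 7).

1

All piles use S = {2, 7, 9}:
n :  0  1  2  3  4  5  6  7  8  9 10 11 12 13 14 15
G :  0  0  1  1  0  0  1  1  2  2  3  3  2  2  3  0
Pile A: G(15) = 0.
Pile B: G(7) = 1.
Combined Grundy value = 0 ⊕ 1 = 1.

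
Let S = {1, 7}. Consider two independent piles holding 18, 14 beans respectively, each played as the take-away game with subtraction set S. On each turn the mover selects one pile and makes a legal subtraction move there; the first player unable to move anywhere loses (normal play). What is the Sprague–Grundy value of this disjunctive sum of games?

0

All piles use S = {1, 7}:
G(0) = 0
G(1) = mex{0} = 1
G(2) = mex{1} = 0
G(3) = mex{0} = 1
G(4) = mex{1} = 0
G(5) = mex{0} = 1
G(6) = mex{1} = 0
G(7) = mex{0,0} = 1
G(8) = mex{1,1} = 0
G(9) = mex{0,0} = 1
G(10) = mex{1,1} = 0
G(11) = mex{0,0} = 1
G(12) = mex{1,1} = 0
G(13) = mex{0,0} = 1
G(14) = mex{1,1} = 0
G(15) = mex{0,0} = 1
G(16) = mex{1,1} = 0
G(17) = mex{0,0} = 1
G(18) = mex{1,1} = 0
Pile A: G(18) = 0.
Pile B: G(14) = 0.
Combined Grundy value = 0 ⊕ 0 = 0.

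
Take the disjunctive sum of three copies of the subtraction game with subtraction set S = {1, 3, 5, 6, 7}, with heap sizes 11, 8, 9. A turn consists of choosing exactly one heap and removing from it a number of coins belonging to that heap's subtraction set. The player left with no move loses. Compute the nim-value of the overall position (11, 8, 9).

All heaps use S = {1, 3, 5, 6, 7}:
G(0) = 0
G(1) = mex{0} = 1
G(2) = mex{1} = 0
G(3) = mex{0,0} = 1
G(4) = mex{1,1} = 0
G(5) = mex{0,0,0} = 1
G(6) = mex{1,1,1,0} = 2
G(7) = mex{2,0,0,1,0} = 3
G(8) = mex{3,1,1,0,1} = 2
G(9) = mex{2,2,0,1,0} = 3
G(10) = mex{3,3,1,0,1} = 2
G(11) = mex{2,2,2,1,0} = 3
Heap A: G(11) = 3.
Heap B: G(8) = 2.
Heap C: G(9) = 3.
Combined Grundy value = 3 ⊕ 2 ⊕ 3 = 2.

2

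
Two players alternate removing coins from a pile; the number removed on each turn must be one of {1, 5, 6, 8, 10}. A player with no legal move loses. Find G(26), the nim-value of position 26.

0

G(0) = 0
G(1) = mex{0} = 1
G(2) = mex{1} = 0
G(3) = mex{0} = 1
G(4) = mex{1} = 0
G(5) = mex{0,0} = 1
G(6) = mex{1,1,0} = 2
G(7) = mex{2,0,1} = 3
G(8) = mex{3,1,0,0} = 2
G(9) = mex{2,0,1,1} = 3
G(10) = mex{3,1,0,0,0} = 2
G(11) = mex{2,2,1,1,1} = 0
G(12) = mex{0,3,2,0,0} = 1
G(13) = mex{1,2,3,1,1} = 0
G(14) = mex{0,3,2,2,0} = 1
G(15) = mex{1,2,3,3,1} = 0
G(16) = mex{0,0,2,2,2} = 1
G(17) = mex{1,1,0,3,3} = 2
G(18) = mex{2,0,1,2,2} = 3
G(19) = mex{3,1,0,0,3} = 2
G(20) = mex{2,0,1,1,2} = 3
G(21) = mex{3,1,0,0,0} = 2
G(22) = mex{2,2,1,1,1} = 0
G(23) = mex{0,3,2,0,0} = 1
G(24) = mex{1,2,3,1,1} = 0
G(25) = mex{0,3,2,2,0} = 1
G(26) = mex{1,2,3,3,1} = 0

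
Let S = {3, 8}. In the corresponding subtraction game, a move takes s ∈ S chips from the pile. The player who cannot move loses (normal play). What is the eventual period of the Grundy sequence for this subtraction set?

n :  0  1  2  3  4  5  6  7  8  9 10 11 12 13 14 15 16 17 18 19 20 21 22 23
G :  0  0  0  1  1  1  0  0  2  1  1  0  0  0  1  1  1  0  0  2  1  1  0  0
G(n+11) = G(n) holds for n = 0,…,7 (a full window of length max(S) = 8), so the sequence is purely periodic with period 11.

11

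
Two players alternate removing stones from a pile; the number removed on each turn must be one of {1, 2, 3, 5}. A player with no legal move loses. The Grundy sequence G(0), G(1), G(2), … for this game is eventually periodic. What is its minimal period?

G(0) = 0
G(1) = mex{0} = 1
G(2) = mex{1,0} = 2
G(3) = mex{2,1,0} = 3
G(4) = mex{3,2,1} = 0
G(5) = mex{0,3,2,0} = 1
G(6) = mex{1,0,3,1} = 2
G(7) = mex{2,1,0,2} = 3
G(8) = mex{3,2,1,3} = 0
G(9) = mex{0,3,2,0} = 1
G(10) = mex{1,0,3,1} = 2
G(11) = mex{2,1,0,2} = 3
G(12) = mex{3,2,1,3} = 0
G(13) = mex{0,3,2,0} = 1
G(14) = mex{1,0,3,1} = 2
G(n+4) = G(n) holds for n = 0,…,4 (a full window of length max(S) = 5), so the sequence is purely periodic with period 4.

4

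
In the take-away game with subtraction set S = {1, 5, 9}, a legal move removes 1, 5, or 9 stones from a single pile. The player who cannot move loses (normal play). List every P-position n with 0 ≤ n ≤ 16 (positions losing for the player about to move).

0, 2, 4, 6, 8, 10, 12, 14, 16

n :  0  1  2  3  4  5  6  7  8  9 10 11 12 13 14 15 16
G :  0  1  0  1  0  1  0  1  0  1  0  1  0  1  0  1  0
P-positions are exactly the n with G(n) = 0.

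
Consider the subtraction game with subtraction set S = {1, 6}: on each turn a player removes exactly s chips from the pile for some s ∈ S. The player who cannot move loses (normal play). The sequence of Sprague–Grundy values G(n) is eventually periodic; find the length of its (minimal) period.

7

n :  0  1  2  3  4  5  6  7  8  9 10 11 12 13 14 15
G :  0  1  0  1  0  1  2  0  1  0  1  0  1  2  0  1
G(n+7) = G(n) holds for n = 0,…,5 (a full window of length max(S) = 6), so the sequence is purely periodic with period 7.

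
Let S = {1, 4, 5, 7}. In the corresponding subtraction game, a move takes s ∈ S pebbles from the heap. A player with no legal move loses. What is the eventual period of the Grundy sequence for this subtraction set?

n :  0  1  2  3  4  5  6  7  8  9 10 11 12 13 14 15 16 17
G :  0  1  0  1  2  3  2  3  0  1  0  1  2  3  2  3  0  1
G(n+8) = G(n) holds for n = 0,…,6 (a full window of length max(S) = 7), so the sequence is purely periodic with period 8.

8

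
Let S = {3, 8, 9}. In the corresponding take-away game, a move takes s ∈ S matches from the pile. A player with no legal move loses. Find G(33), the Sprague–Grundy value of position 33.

n :  0  1  2  3  4  5  6  7  8  9 10 11 12 13 14 15 16 17 18 19 20 21 22 23 24 25 26 27 28 29 30 31 32 33
G :  0  0  0  1  1  1  0  0  2  1  1  3  0  0  2  1  1  0  0  0  1  1  1  0  0  2  1  1  3  0  0  2  1  1

1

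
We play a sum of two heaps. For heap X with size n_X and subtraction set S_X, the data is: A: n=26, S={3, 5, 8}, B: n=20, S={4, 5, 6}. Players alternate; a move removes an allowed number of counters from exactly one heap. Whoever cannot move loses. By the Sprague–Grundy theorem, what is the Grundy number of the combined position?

Heap A, S = {3, 5, 8}:
G(0) = 0
G(1) = mex{} = 0
G(2) = mex{} = 0
G(3) = mex{0} = 1
G(4) = mex{0} = 1
G(5) = mex{0,0} = 1
G(6) = mex{1,0} = 2
G(7) = mex{1,0} = 2
G(8) = mex{1,1,0} = 2
G(9) = mex{2,1,0} = 3
G(10) = mex{2,1,0} = 3
G(11) = mex{2,2,1} = 0
G(12) = mex{3,2,1} = 0
G(13) = mex{3,2,1} = 0
G(14) = mex{0,3,2} = 1
G(15) = mex{0,3,2} = 1
G(16) = mex{0,0,2} = 1
G(17) = mex{1,0,3} = 2
G(18) = mex{1,0,3} = 2
G(19) = mex{1,1,0} = 2
G(20) = mex{2,1,0} = 3
G(21) = mex{2,1,0} = 3
G(22) = mex{2,2,1} = 0
G(23) = mex{3,2,1} = 0
G(24) = mex{3,2,1} = 0
G(25) = mex{0,3,2} = 1
G(26) = mex{0,3,2} = 1
G_A(26) = 1.
Heap B, S = {4, 5, 6}:
G(0) = 0
G(1) = mex{} = 0
G(2) = mex{} = 0
G(3) = mex{} = 0
G(4) = mex{0} = 1
G(5) = mex{0,0} = 1
G(6) = mex{0,0,0} = 1
G(7) = mex{0,0,0} = 1
G(8) = mex{1,0,0} = 2
G(9) = mex{1,1,0} = 2
G(10) = mex{1,1,1} = 0
G(11) = mex{1,1,1} = 0
G(12) = mex{2,1,1} = 0
G(13) = mex{2,2,1} = 0
G(14) = mex{0,2,2} = 1
G(15) = mex{0,0,2} = 1
G(16) = mex{0,0,0} = 1
G(17) = mex{0,0,0} = 1
G(18) = mex{1,0,0} = 2
G(19) = mex{1,1,0} = 2
G(20) = mex{1,1,1} = 0
G_B(20) = 0.
Combined Grundy value = 1 ⊕ 0 = 1.

1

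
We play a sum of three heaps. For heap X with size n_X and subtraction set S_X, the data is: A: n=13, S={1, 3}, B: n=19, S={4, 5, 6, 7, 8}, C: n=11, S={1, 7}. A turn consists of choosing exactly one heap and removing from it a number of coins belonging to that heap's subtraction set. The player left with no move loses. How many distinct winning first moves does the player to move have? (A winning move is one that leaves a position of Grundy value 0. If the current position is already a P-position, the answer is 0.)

8

Heap A, S = {1, 3}:
n :  0  1  2  3  4  5  6  7  8  9 10 11 12 13
G :  0  1  0  1  0  1  0  1  0  1  0  1  0  1
G_A(13) = 1.
Heap B, S = {4, 5, 6, 7, 8}:
n :  0  1  2  3  4  5  6  7  8  9 10 11 12 13 14 15 16 17 18 19
G :  0  0  0  0  1  1  1  1  2  2  2  2  0  0  0  0  1  1  1  1
G_B(19) = 1.
Heap C, S = {1, 7}:
G(0) = 0
G(1) = mex{0} = 1
G(2) = mex{1} = 0
G(3) = mex{0} = 1
G(4) = mex{1} = 0
G(5) = mex{0} = 1
G(6) = mex{1} = 0
G(7) = mex{0,0} = 1
G(8) = mex{1,1} = 0
G(9) = mex{0,0} = 1
G(10) = mex{1,1} = 0
G(11) = mex{0,0} = 1
G_C(11) = 1.
Combined Grundy value = 1 ⊕ 1 ⊕ 1 = 1.
A winning move leaves total XOR = 0, i.e. changes one component's Grundy value g to g ⊕ X where X is the current total.
Heap A: need g' = 1⊕1 = 0. Options: 13−1→G=0, 13−3→G=0. Hits: 2.
Heap B: need g' = 1⊕1 = 0. Options: 19−4→G=0, 19−5→G=0, 19−6→G=0, 19−7→G=0, 19−8→G=2. Hits: 4.
Heap C: need g' = 1⊕1 = 0. Options: 11−1→G=0, 11−7→G=0. Hits: 2.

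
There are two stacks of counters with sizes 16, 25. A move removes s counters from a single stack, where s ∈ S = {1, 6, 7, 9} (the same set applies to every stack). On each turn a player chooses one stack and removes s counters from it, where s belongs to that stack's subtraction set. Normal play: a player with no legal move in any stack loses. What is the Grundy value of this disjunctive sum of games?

1

All stacks use S = {1, 6, 7, 9}:
G(0) = 0
G(1) = mex{0} = 1
G(2) = mex{1} = 0
G(3) = mex{0} = 1
G(4) = mex{1} = 0
G(5) = mex{0} = 1
G(6) = mex{1,0} = 2
G(7) = mex{2,1,0} = 3
G(8) = mex{3,0,1} = 2
G(9) = mex{2,1,0,0} = 3
G(10) = mex{3,0,1,1} = 2
G(11) = mex{2,1,0,0} = 3
G(12) = mex{3,2,1,1} = 0
G(13) = mex{0,3,2,0} = 1
G(14) = mex{1,2,3,1} = 0
G(15) = mex{0,3,2,2} = 1
G(16) = mex{1,2,3,3} = 0
G(17) = mex{0,3,2,2} = 1
G(18) = mex{1,0,3,3} = 2
G(19) = mex{2,1,0,2} = 3
G(20) = mex{3,0,1,3} = 2
G(21) = mex{2,1,0,0} = 3
G(22) = mex{3,0,1,1} = 2
G(23) = mex{2,1,0,0} = 3
G(24) = mex{3,2,1,1} = 0
G(25) = mex{0,3,2,0} = 1
Stack A: G(16) = 0.
Stack B: G(25) = 1.
Combined Grundy value = 0 ⊕ 1 = 1.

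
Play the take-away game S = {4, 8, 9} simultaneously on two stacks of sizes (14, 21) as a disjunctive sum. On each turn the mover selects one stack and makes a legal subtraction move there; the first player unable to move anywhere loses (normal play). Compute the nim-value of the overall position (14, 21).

All stacks use S = {4, 8, 9}:
n :  0  1  2  3  4  5  6  7  8  9 10 11 12 13 14 15 16 17 18 19 20 21
G :  0  0  0  0  1  1  1  1  2  2  2  2  3  0  0  0  0  1  1  1  1  2
Stack A: G(14) = 0.
Stack B: G(21) = 2.
Combined Grundy value = 0 ⊕ 2 = 2.

2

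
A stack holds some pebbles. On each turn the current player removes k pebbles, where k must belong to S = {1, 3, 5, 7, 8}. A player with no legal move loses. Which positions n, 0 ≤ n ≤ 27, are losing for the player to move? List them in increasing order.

G(0) = 0
G(1) = mex{0} = 1
G(2) = mex{1} = 0
G(3) = mex{0,0} = 1
G(4) = mex{1,1} = 0
G(5) = mex{0,0,0} = 1
G(6) = mex{1,1,1} = 0
G(7) = mex{0,0,0,0} = 1
G(8) = mex{1,1,1,1,0} = 2
G(9) = mex{2,0,0,0,1} = 3
G(10) = mex{3,1,1,1,0} = 2
G(11) = mex{2,2,0,0,1} = 3
G(12) = mex{3,3,1,1,0} = 2
G(13) = mex{2,2,2,0,1} = 3
G(14) = mex{3,3,3,1,0} = 2
G(15) = mex{2,2,2,2,1} = 0
G(16) = mex{0,3,3,3,2} = 1
G(17) = mex{1,2,2,2,3} = 0
G(18) = mex{0,0,3,3,2} = 1
G(19) = mex{1,1,2,2,3} = 0
G(20) = mex{0,0,0,3,2} = 1
G(21) = mex{1,1,1,2,3} = 0
G(22) = mex{0,0,0,0,2} = 1
G(23) = mex{1,1,1,1,0} = 2
G(24) = mex{2,0,0,0,1} = 3
G(25) = mex{3,1,1,1,0} = 2
G(26) = mex{2,2,0,0,1} = 3
G(27) = mex{3,3,1,1,0} = 2
P-positions are exactly the n with G(n) = 0.

0, 2, 4, 6, 15, 17, 19, 21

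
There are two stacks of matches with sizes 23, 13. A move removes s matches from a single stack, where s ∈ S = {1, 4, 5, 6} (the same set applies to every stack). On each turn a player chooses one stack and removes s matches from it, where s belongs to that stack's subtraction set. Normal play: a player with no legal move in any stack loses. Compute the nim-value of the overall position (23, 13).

1

All stacks use S = {1, 4, 5, 6}:
G(0) = 0
G(1) = mex{0} = 1
G(2) = mex{1} = 0
G(3) = mex{0} = 1
G(4) = mex{1,0} = 2
G(5) = mex{2,1,0} = 3
G(6) = mex{3,0,1,0} = 2
G(7) = mex{2,1,0,1} = 3
G(8) = mex{3,2,1,0} = 4
G(9) = mex{4,3,2,1} = 0
G(10) = mex{0,2,3,2} = 1
G(11) = mex{1,3,2,3} = 0
G(12) = mex{0,4,3,2} = 1
G(13) = mex{1,0,4,3} = 2
G(14) = mex{2,1,0,4} = 3
G(15) = mex{3,0,1,0} = 2
G(16) = mex{2,1,0,1} = 3
G(17) = mex{3,2,1,0} = 4
G(18) = mex{4,3,2,1} = 0
G(19) = mex{0,2,3,2} = 1
G(20) = mex{1,3,2,3} = 0
G(21) = mex{0,4,3,2} = 1
G(22) = mex{1,0,4,3} = 2
G(23) = mex{2,1,0,4} = 3
Stack A: G(23) = 3.
Stack B: G(13) = 2.
Combined Grundy value = 3 ⊕ 2 = 1.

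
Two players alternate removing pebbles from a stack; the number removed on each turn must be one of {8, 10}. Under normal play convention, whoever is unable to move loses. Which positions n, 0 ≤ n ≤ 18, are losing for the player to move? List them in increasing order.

0, 1, 2, 3, 4, 5, 6, 7, 18

G(0) = 0
G(1) = mex{} = 0
G(2) = mex{} = 0
G(3) = mex{} = 0
G(4) = mex{} = 0
G(5) = mex{} = 0
G(6) = mex{} = 0
G(7) = mex{} = 0
G(8) = mex{0} = 1
G(9) = mex{0} = 1
G(10) = mex{0,0} = 1
G(11) = mex{0,0} = 1
G(12) = mex{0,0} = 1
G(13) = mex{0,0} = 1
G(14) = mex{0,0} = 1
G(15) = mex{0,0} = 1
G(16) = mex{1,0} = 2
G(17) = mex{1,0} = 2
G(18) = mex{1,1} = 0
P-positions are exactly the n with G(n) = 0.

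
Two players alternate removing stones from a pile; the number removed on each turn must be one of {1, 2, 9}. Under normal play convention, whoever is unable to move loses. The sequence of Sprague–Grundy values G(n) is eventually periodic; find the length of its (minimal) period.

n :  0  1  2  3  4  5  6  7  8  9 10 11 12 13 14 15 16 17 18 19 20 21
G :  0  1  2  0  1  2  0  1  2  3  0  1  2  0  1  2  0  1  2  3  0  1
G(n+10) = G(n) holds for n = 0,…,8 (a full window of length max(S) = 9), so the sequence is purely periodic with period 10.

10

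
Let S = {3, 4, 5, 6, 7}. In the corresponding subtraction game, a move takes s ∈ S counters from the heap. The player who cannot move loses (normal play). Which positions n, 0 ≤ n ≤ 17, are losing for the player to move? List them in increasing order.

G(0) = 0
G(1) = mex{} = 0
G(2) = mex{} = 0
G(3) = mex{0} = 1
G(4) = mex{0,0} = 1
G(5) = mex{0,0,0} = 1
G(6) = mex{1,0,0,0} = 2
G(7) = mex{1,1,0,0,0} = 2
G(8) = mex{1,1,1,0,0} = 2
G(9) = mex{2,1,1,1,0} = 3
G(10) = mex{2,2,1,1,1} = 0
G(11) = mex{2,2,2,1,1} = 0
G(12) = mex{3,2,2,2,1} = 0
G(13) = mex{0,3,2,2,2} = 1
G(14) = mex{0,0,3,2,2} = 1
G(15) = mex{0,0,0,3,2} = 1
G(16) = mex{1,0,0,0,3} = 2
G(17) = mex{1,1,0,0,0} = 2
P-positions are exactly the n with G(n) = 0.

0, 1, 2, 10, 11, 12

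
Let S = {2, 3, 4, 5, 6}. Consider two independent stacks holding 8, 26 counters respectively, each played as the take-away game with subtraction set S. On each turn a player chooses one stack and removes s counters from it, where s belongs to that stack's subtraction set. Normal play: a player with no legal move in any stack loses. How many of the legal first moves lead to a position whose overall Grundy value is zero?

All stacks use S = {2, 3, 4, 5, 6}:
G(0) = 0
G(1) = mex{} = 0
G(2) = mex{0} = 1
G(3) = mex{0,0} = 1
G(4) = mex{1,0,0} = 2
G(5) = mex{1,1,0,0} = 2
G(6) = mex{2,1,1,0,0} = 3
G(7) = mex{2,2,1,1,0} = 3
G(8) = mex{3,2,2,1,1} = 0
G(9) = mex{3,3,2,2,1} = 0
G(10) = mex{0,3,3,2,2} = 1
G(11) = mex{0,0,3,3,2} = 1
G(12) = mex{1,0,0,3,3} = 2
G(13) = mex{1,1,0,0,3} = 2
G(14) = mex{2,1,1,0,0} = 3
G(15) = mex{2,2,1,1,0} = 3
G(16) = mex{3,2,2,1,1} = 0
G(17) = mex{3,3,2,2,1} = 0
G(18) = mex{0,3,3,2,2} = 1
G(19) = mex{0,0,3,3,2} = 1
G(20) = mex{1,0,0,3,3} = 2
G(21) = mex{1,1,0,0,3} = 2
G(22) = mex{2,1,1,0,0} = 3
G(23) = mex{2,2,1,1,0} = 3
G(24) = mex{3,2,2,1,1} = 0
G(25) = mex{3,3,2,2,1} = 0
G(26) = mex{0,3,3,2,2} = 1
Stack A: G(8) = 0.
Stack B: G(26) = 1.
Combined Grundy value = 0 ⊕ 1 = 1.
A winning move leaves total XOR = 0, i.e. changes one component's Grundy value g to g ⊕ X where X is the current total.
Stack A: need g' = 0⊕1 = 1. Options: 8−2→G=3, 8−3→G=2, 8−4→G=2, 8−5→G=1, 8−6→G=1. Hits: 2.
Stack B: need g' = 1⊕1 = 0. Options: 26−2→G=0, 26−3→G=3, 26−4→G=3, 26−5→G=2, 26−6→G=2. Hits: 1.

3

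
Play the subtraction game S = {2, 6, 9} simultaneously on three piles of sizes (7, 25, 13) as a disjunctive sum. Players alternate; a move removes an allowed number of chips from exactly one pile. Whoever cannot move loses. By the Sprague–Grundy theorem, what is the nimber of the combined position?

2

All piles use S = {2, 6, 9}:
n :  0  1  2  3  4  5  6  7  8  9 10 11 12 13 14 15 16 17 18 19 20 21 22 23 24 25
G :  0  0  1  1  0  0  1  1  0  2  1  3  0  2  1  0  0  1  1  0  0  1  1  0  2  1
Pile A: G(7) = 1.
Pile B: G(25) = 1.
Pile C: G(13) = 2.
Combined Grundy value = 1 ⊕ 1 ⊕ 2 = 2.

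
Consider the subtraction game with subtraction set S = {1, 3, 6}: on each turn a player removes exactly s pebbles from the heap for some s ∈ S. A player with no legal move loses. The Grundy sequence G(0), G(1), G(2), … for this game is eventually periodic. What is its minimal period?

n :  0  1  2  3  4  5  6  7  8  9 10 11 12 13 14 15 16 17 18 19
G :  0  1  0  1  0  1  2  3  2  0  1  0  1  0  1  2  3  2  0  1
G(n+9) = G(n) holds for n = 0,…,5 (a full window of length max(S) = 6), so the sequence is purely periodic with period 9.

9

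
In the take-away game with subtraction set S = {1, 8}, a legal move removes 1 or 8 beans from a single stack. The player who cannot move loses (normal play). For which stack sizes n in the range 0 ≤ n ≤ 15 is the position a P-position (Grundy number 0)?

0, 2, 4, 6, 9, 11, 13, 15

n :  0  1  2  3  4  5  6  7  8  9 10 11 12 13 14 15
G :  0  1  0  1  0  1  0  1  2  0  1  0  1  0  1  0
P-positions are exactly the n with G(n) = 0.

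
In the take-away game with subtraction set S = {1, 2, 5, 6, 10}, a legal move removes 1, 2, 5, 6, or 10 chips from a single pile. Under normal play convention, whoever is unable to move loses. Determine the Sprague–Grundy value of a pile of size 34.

1

n :  0  1  2  3  4  5  6  7  8  9 10 11 12 13 14 15 16 17 18 19 20 21 22 23 24 25 26 27 28 29 30 31 32 33 34
G :  0  1  2  0  1  2  3  0  1  2  3  0  1  2  0  1  2  3  0  1  2  3  0  1  2  0  1  2  3  0  1  2  3  0  1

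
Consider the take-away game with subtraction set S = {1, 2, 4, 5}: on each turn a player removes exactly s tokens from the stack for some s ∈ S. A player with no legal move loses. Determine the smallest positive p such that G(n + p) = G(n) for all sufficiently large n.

3

G(0) = 0
G(1) = mex{0} = 1
G(2) = mex{1,0} = 2
G(3) = mex{2,1} = 0
G(4) = mex{0,2,0} = 1
G(5) = mex{1,0,1,0} = 2
G(6) = mex{2,1,2,1} = 0
G(7) = mex{0,2,0,2} = 1
G(8) = mex{1,0,1,0} = 2
G(9) = mex{2,1,2,1} = 0
G(10) = mex{0,2,0,2} = 1
G(11) = mex{1,0,1,0} = 2
G(12) = mex{2,1,2,1} = 0
G(13) = mex{0,2,0,2} = 1
G(14) = mex{1,0,1,0} = 2
G(n+3) = G(n) holds for n = 0,…,4 (a full window of length max(S) = 5), so the sequence is purely periodic with period 3.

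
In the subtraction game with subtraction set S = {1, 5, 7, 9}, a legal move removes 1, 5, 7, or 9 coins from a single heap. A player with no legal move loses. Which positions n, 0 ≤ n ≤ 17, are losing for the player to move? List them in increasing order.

n :  0  1  2  3  4  5  6  7  8  9 10 11 12 13 14 15 16 17
G :  0  1  0  1  0  1  0  1  0  1  0  1  0  1  0  1  0  1
P-positions are exactly the n with G(n) = 0.

0, 2, 4, 6, 8, 10, 12, 14, 16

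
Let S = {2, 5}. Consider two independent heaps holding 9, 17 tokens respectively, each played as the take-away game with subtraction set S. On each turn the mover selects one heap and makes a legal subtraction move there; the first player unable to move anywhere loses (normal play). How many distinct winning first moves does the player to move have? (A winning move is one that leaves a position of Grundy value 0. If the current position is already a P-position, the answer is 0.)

0

All heaps use S = {2, 5}:
G(0) = 0
G(1) = mex{} = 0
G(2) = mex{0} = 1
G(3) = mex{0} = 1
G(4) = mex{1} = 0
G(5) = mex{1,0} = 2
G(6) = mex{0,0} = 1
G(7) = mex{2,1} = 0
G(8) = mex{1,1} = 0
G(9) = mex{0,0} = 1
G(10) = mex{0,2} = 1
G(11) = mex{1,1} = 0
G(12) = mex{1,0} = 2
G(13) = mex{0,0} = 1
G(14) = mex{2,1} = 0
G(15) = mex{1,1} = 0
G(16) = mex{0,0} = 1
G(17) = mex{0,2} = 1
Heap A: G(9) = 1.
Heap B: G(17) = 1.
Combined Grundy value = 1 ⊕ 1 = 0.
A winning move leaves total XOR = 0, i.e. changes one component's Grundy value g to g ⊕ X where X is the current total.
Heap A: target g' = 1⊕0 = 1, but every legal move changes the Grundy value (mex property), so 0 moves.
Heap B: target g' = 1⊕0 = 1, but every legal move changes the Grundy value (mex property), so 0 moves.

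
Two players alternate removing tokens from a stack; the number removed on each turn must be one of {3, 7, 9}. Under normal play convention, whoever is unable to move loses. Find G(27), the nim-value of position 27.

1

n :  0  1  2  3  4  5  6  7  8  9 10 11 12 13 14 15 16 17 18 19 20 21 22 23 24 25 26 27
G :  0  0  0  1  1  1  0  2  2  1  3  3  0  2  0  1  0  1  0  1  0  1  0  1  0  1  0  1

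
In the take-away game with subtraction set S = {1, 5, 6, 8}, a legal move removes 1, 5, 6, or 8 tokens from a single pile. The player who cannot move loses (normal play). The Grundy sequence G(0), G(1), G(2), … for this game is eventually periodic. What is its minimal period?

11

n :  0  1  2  3  4  5  6  7  8  9 10 11 12 13 14 15 16 17 18 19 20 21 22 23
G :  0  1  0  1  0  1  2  3  2  3  2  0  1  0  1  0  1  2  3  2  3  2  0  1
G(n+11) = G(n) holds for n = 0,…,7 (a full window of length max(S) = 8), so the sequence is purely periodic with period 11.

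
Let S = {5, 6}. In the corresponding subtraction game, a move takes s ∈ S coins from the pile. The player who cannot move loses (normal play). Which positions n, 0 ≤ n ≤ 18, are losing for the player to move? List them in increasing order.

n :  0  1  2  3  4  5  6  7  8  9 10 11 12 13 14 15 16 17 18
G :  0  0  0  0  0  1  1  1  1  1  2  0  0  0  0  0  1  1  1
P-positions are exactly the n with G(n) = 0.

0, 1, 2, 3, 4, 11, 12, 13, 14, 15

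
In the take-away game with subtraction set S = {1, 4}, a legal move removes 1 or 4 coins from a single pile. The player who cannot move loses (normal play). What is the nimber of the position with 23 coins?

1

n :  0  1  2  3  4  5  6  7  8  9 10 11 12 13 14 15 16 17 18 19 20 21 22 23
G :  0  1  0  1  2  0  1  0  1  2  0  1  0  1  2  0  1  0  1  2  0  1  0  1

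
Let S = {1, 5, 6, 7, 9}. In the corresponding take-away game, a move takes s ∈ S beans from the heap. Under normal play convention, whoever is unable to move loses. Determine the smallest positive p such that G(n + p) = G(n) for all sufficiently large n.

12

G(0) = 0
G(1) = mex{0} = 1
G(2) = mex{1} = 0
G(3) = mex{0} = 1
G(4) = mex{1} = 0
G(5) = mex{0,0} = 1
G(6) = mex{1,1,0} = 2
G(7) = mex{2,0,1,0} = 3
G(8) = mex{3,1,0,1} = 2
G(9) = mex{2,0,1,0,0} = 3
G(10) = mex{3,1,0,1,1} = 2
G(11) = mex{2,2,1,0,0} = 3
G(12) = mex{3,3,2,1,1} = 0
G(13) = mex{0,2,3,2,0} = 1
G(14) = mex{1,3,2,3,1} = 0
G(15) = mex{0,2,3,2,2} = 1
G(16) = mex{1,3,2,3,3} = 0
G(17) = mex{0,0,3,2,2} = 1
G(18) = mex{1,1,0,3,3} = 2
G(19) = mex{2,0,1,0,2} = 3
G(20) = mex{3,1,0,1,3} = 2
G(21) = mex{2,0,1,0,0} = 3
G(22) = mex{3,1,0,1,1} = 2
G(23) = mex{2,2,1,0,0} = 3
G(24) = mex{3,3,2,1,1} = 0
G(25) = mex{0,2,3,2,0} = 1
G(n+12) = G(n) holds for n = 0,…,8 (a full window of length max(S) = 9), so the sequence is purely periodic with period 12.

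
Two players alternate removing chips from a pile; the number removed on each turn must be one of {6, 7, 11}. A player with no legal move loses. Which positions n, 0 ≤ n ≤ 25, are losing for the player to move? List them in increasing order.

0, 1, 2, 3, 4, 5, 17, 18, 19, 20, 21, 22

n :  0  1  2  3  4  5  6  7  8  9 10 11 12 13 14 15 16 17 18 19 20 21 22 23 24 25
G :  0  0  0  0  0  0  1  1  1  1  1  1  2  2  2  2  2  0  0  0  0  0  0  1  1  1
P-positions are exactly the n with G(n) = 0.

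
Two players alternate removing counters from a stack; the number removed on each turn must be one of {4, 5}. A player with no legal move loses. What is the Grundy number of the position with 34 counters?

1

n :  0  1  2  3  4  5  6  7  8  9 10 11 12 13 14 15 16 17 18 19 20 21 22 23 24 25 26 27 28 29 30 31 32 33 34
G :  0  0  0  0  1  1  1  1  2  0  0  0  0  1  1  1  1  2  0  0  0  0  1  1  1  1  2  0  0  0  0  1  1  1  1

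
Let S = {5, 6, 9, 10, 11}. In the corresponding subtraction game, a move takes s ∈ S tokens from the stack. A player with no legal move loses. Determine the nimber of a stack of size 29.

n :  0  1  2  3  4  5  6  7  8  9 10 11 12 13 14 15 16 17 18 19 20 21 22 23 24 25 26 27 28 29
G :  0  0  0  0  0  1  1  1  1  1  2  2  2  2  2  3  0  0  0  0  0  1  1  1  1  1  2  2  2  2

2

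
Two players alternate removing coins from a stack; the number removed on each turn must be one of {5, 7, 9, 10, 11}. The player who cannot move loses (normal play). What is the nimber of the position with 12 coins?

2

G(0) = 0
G(1) = mex{} = 0
G(2) = mex{} = 0
G(3) = mex{} = 0
G(4) = mex{} = 0
G(5) = mex{0} = 1
G(6) = mex{0} = 1
G(7) = mex{0,0} = 1
G(8) = mex{0,0} = 1
G(9) = mex{0,0,0} = 1
G(10) = mex{1,0,0,0} = 2
G(11) = mex{1,0,0,0,0} = 2
G(12) = mex{1,1,0,0,0} = 2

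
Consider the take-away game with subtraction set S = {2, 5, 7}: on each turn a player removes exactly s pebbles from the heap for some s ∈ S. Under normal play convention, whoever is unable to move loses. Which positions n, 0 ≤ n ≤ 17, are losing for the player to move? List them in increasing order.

G(0) = 0
G(1) = mex{} = 0
G(2) = mex{0} = 1
G(3) = mex{0} = 1
G(4) = mex{1} = 0
G(5) = mex{1,0} = 2
G(6) = mex{0,0} = 1
G(7) = mex{2,1,0} = 3
G(8) = mex{1,1,0} = 2
G(9) = mex{3,0,1} = 2
G(10) = mex{2,2,1} = 0
G(11) = mex{2,1,0} = 3
G(12) = mex{0,3,2} = 1
G(13) = mex{3,2,1} = 0
G(14) = mex{1,2,3} = 0
G(15) = mex{0,0,2} = 1
G(16) = mex{0,3,2} = 1
G(17) = mex{1,1,0} = 2
P-positions are exactly the n with G(n) = 0.

0, 1, 4, 10, 13, 14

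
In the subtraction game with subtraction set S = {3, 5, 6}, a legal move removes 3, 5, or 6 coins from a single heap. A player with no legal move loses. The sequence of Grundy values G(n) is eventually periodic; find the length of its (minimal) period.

n :  0  1  2  3  4  5  6  7  8  9 10 11 12 13 14 15 16 17 18 19
G :  0  0  0  1  1  1  2  2  2  0  0  0  1  1  1  2  2  2  0  0
G(n+9) = G(n) holds for n = 0,…,5 (a full window of length max(S) = 6), so the sequence is purely periodic with period 9.

9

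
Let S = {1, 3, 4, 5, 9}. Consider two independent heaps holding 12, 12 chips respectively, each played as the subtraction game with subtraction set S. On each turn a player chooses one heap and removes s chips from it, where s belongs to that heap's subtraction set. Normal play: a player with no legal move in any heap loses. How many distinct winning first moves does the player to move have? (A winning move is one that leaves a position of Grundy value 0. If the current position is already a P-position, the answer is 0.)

0

All heaps use S = {1, 3, 4, 5, 9}:
n :  0  1  2  3  4  5  6  7  8  9 10 11 12
G :  0  1  0  1  2  3  2  3  0  1  0  1  2
Heap A: G(12) = 2.
Heap B: G(12) = 2.
Combined Grundy value = 2 ⊕ 2 = 0.
A winning move leaves total XOR = 0, i.e. changes one component's Grundy value g to g ⊕ X where X is the current total.
Heap A: target g' = 2⊕0 = 2, but every legal move changes the Grundy value (mex property), so 0 moves.
Heap B: target g' = 2⊕0 = 2, but every legal move changes the Grundy value (mex property), so 0 moves.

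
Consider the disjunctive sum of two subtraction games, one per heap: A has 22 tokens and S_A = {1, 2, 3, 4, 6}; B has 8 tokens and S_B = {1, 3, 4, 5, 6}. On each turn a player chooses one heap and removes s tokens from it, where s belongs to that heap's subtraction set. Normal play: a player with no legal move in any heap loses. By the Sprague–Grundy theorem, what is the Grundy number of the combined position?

Heap A, S = {1, 2, 3, 4, 6}:
G(0) = 0
G(1) = mex{0} = 1
G(2) = mex{1,0} = 2
G(3) = mex{2,1,0} = 3
G(4) = mex{3,2,1,0} = 4
G(5) = mex{4,3,2,1} = 0
G(6) = mex{0,4,3,2,0} = 1
G(7) = mex{1,0,4,3,1} = 2
G(8) = mex{2,1,0,4,2} = 3
G(9) = mex{3,2,1,0,3} = 4
G(10) = mex{4,3,2,1,4} = 0
G(11) = mex{0,4,3,2,0} = 1
G(12) = mex{1,0,4,3,1} = 2
G(13) = mex{2,1,0,4,2} = 3
G(14) = mex{3,2,1,0,3} = 4
G(15) = mex{4,3,2,1,4} = 0
G(16) = mex{0,4,3,2,0} = 1
G(17) = mex{1,0,4,3,1} = 2
G(18) = mex{2,1,0,4,2} = 3
G(19) = mex{3,2,1,0,3} = 4
G(20) = mex{4,3,2,1,4} = 0
G(21) = mex{0,4,3,2,0} = 1
G(22) = mex{1,0,4,3,1} = 2
G_A(22) = 2.
Heap B, S = {1, 3, 4, 5, 6}:
G(0) = 0
G(1) = mex{0} = 1
G(2) = mex{1} = 0
G(3) = mex{0,0} = 1
G(4) = mex{1,1,0} = 2
G(5) = mex{2,0,1,0} = 3
G(6) = mex{3,1,0,1,0} = 2
G(7) = mex{2,2,1,0,1} = 3
G(8) = mex{3,3,2,1,0} = 4
G_B(8) = 4.
Combined Grundy value = 2 ⊕ 4 = 6.

6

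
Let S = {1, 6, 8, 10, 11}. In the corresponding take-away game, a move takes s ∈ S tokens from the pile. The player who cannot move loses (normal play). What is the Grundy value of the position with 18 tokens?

G(0) = 0
G(1) = mex{0} = 1
G(2) = mex{1} = 0
G(3) = mex{0} = 1
G(4) = mex{1} = 0
G(5) = mex{0} = 1
G(6) = mex{1,0} = 2
G(7) = mex{2,1} = 0
G(8) = mex{0,0,0} = 1
G(9) = mex{1,1,1} = 0
G(10) = mex{0,0,0,0} = 1
G(11) = mex{1,1,1,1,0} = 2
G(12) = mex{2,2,0,0,1} = 3
G(13) = mex{3,0,1,1,0} = 2
G(14) = mex{2,1,2,0,1} = 3
G(15) = mex{3,0,0,1,0} = 2
G(16) = mex{2,1,1,2,1} = 0
G(17) = mex{0,2,0,0,2} = 1
G(18) = mex{1,3,1,1,0} = 2

2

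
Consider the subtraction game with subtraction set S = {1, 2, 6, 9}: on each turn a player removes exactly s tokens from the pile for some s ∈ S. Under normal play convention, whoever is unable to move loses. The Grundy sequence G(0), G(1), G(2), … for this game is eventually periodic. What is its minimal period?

G(0) = 0
G(1) = mex{0} = 1
G(2) = mex{1,0} = 2
G(3) = mex{2,1} = 0
G(4) = mex{0,2} = 1
G(5) = mex{1,0} = 2
G(6) = mex{2,1,0} = 3
G(7) = mex{3,2,1} = 0
G(8) = mex{0,3,2} = 1
G(9) = mex{1,0,0,0} = 2
G(10) = mex{2,1,1,1} = 0
G(11) = mex{0,2,2,2} = 1
G(12) = mex{1,0,3,0} = 2
G(13) = mex{2,1,0,1} = 3
G(14) = mex{3,2,1,2} = 0
G(15) = mex{0,3,2,3} = 1
G(16) = mex{1,0,0,0} = 2
G(17) = mex{2,1,1,1} = 0
G(n+7) = G(n) holds for n = 0,…,8 (a full window of length max(S) = 9), so the sequence is purely periodic with period 7.

7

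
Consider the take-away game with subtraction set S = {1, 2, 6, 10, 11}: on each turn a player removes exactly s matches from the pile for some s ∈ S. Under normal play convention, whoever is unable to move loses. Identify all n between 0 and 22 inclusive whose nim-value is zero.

G(0) = 0
G(1) = mex{0} = 1
G(2) = mex{1,0} = 2
G(3) = mex{2,1} = 0
G(4) = mex{0,2} = 1
G(5) = mex{1,0} = 2
G(6) = mex{2,1,0} = 3
G(7) = mex{3,2,1} = 0
G(8) = mex{0,3,2} = 1
G(9) = mex{1,0,0} = 2
G(10) = mex{2,1,1,0} = 3
G(11) = mex{3,2,2,1,0} = 4
G(12) = mex{4,3,3,2,1} = 0
G(13) = mex{0,4,0,0,2} = 1
G(14) = mex{1,0,1,1,0} = 2
G(15) = mex{2,1,2,2,1} = 0
G(16) = mex{0,2,3,3,2} = 1
G(17) = mex{1,0,4,0,3} = 2
G(18) = mex{2,1,0,1,0} = 3
G(19) = mex{3,2,1,2,1} = 0
G(20) = mex{0,3,2,3,2} = 1
G(21) = mex{1,0,0,4,3} = 2
G(22) = mex{2,1,1,0,4} = 3
P-positions are exactly the n with G(n) = 0.

0, 3, 7, 12, 15, 19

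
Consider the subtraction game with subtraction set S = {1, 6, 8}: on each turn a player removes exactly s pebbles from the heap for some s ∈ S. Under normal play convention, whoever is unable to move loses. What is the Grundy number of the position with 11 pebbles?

0

G(0) = 0
G(1) = mex{0} = 1
G(2) = mex{1} = 0
G(3) = mex{0} = 1
G(4) = mex{1} = 0
G(5) = mex{0} = 1
G(6) = mex{1,0} = 2
G(7) = mex{2,1} = 0
G(8) = mex{0,0,0} = 1
G(9) = mex{1,1,1} = 0
G(10) = mex{0,0,0} = 1
G(11) = mex{1,1,1} = 0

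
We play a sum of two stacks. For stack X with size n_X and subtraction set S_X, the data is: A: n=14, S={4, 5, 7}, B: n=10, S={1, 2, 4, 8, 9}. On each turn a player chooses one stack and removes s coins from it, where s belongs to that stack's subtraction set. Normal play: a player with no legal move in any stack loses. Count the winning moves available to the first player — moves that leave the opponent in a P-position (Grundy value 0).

1

Stack A, S = {4, 5, 7}:
G(0) = 0
G(1) = mex{} = 0
G(2) = mex{} = 0
G(3) = mex{} = 0
G(4) = mex{0} = 1
G(5) = mex{0,0} = 1
G(6) = mex{0,0} = 1
G(7) = mex{0,0,0} = 1
G(8) = mex{1,0,0} = 2
G(9) = mex{1,1,0} = 2
G(10) = mex{1,1,0} = 2
G(11) = mex{1,1,1} = 0
G(12) = mex{2,1,1} = 0
G(13) = mex{2,2,1} = 0
G(14) = mex{2,2,1} = 0
G_A(14) = 0.
Stack B, S = {1, 2, 4, 8, 9}:
G(0) = 0
G(1) = mex{0} = 1
G(2) = mex{1,0} = 2
G(3) = mex{2,1} = 0
G(4) = mex{0,2,0} = 1
G(5) = mex{1,0,1} = 2
G(6) = mex{2,1,2} = 0
G(7) = mex{0,2,0} = 1
G(8) = mex{1,0,1,0} = 2
G(9) = mex{2,1,2,1,0} = 3
G(10) = mex{3,2,0,2,1} = 4
G_B(10) = 4.
Combined Grundy value = 0 ⊕ 4 = 4.
A winning move leaves total XOR = 0, i.e. changes one component's Grundy value g to g ⊕ X where X is the current total.
Stack A: need g' = 0⊕4 = 4. Options: 14−4→G=2, 14−5→G=2, 14−7→G=1. Hits: 0.
Stack B: need g' = 4⊕4 = 0. Options: 10−1→G=3, 10−2→G=2, 10−4→G=0, 10−8→G=2, 10−9→G=1. Hits: 1.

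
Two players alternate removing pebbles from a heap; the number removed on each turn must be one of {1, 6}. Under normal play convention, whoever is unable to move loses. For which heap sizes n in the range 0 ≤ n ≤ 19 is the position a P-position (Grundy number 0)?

0, 2, 4, 7, 9, 11, 14, 16, 18

G(0) = 0
G(1) = mex{0} = 1
G(2) = mex{1} = 0
G(3) = mex{0} = 1
G(4) = mex{1} = 0
G(5) = mex{0} = 1
G(6) = mex{1,0} = 2
G(7) = mex{2,1} = 0
G(8) = mex{0,0} = 1
G(9) = mex{1,1} = 0
G(10) = mex{0,0} = 1
G(11) = mex{1,1} = 0
G(12) = mex{0,2} = 1
G(13) = mex{1,0} = 2
G(14) = mex{2,1} = 0
G(15) = mex{0,0} = 1
G(16) = mex{1,1} = 0
G(17) = mex{0,0} = 1
G(18) = mex{1,1} = 0
G(19) = mex{0,2} = 1
P-positions are exactly the n with G(n) = 0.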